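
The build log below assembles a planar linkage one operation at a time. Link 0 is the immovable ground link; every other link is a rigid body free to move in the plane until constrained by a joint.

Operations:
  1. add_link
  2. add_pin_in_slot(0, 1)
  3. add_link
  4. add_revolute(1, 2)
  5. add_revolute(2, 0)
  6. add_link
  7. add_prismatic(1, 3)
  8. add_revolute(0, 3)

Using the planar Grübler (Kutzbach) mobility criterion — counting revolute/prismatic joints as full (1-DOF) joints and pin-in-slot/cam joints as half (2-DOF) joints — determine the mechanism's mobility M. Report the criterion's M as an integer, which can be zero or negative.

M = 0

link 0 = ground. State L|J1|J2 = 1|0|0
+link1  2|0|0
PS(0,1) f=2→J2  2|0|1
+link2  3|0|1
R(1,2) f=1→J1  3|1|1
R(2,0) f=1→J1  3|2|1
+link3  4|2|1
P(1,3) f=1→J1  4|3|1
R(0,3) f=1→J1  4|4|1
M = 3(4−1)−2·4−1 = 9−8−1 = 0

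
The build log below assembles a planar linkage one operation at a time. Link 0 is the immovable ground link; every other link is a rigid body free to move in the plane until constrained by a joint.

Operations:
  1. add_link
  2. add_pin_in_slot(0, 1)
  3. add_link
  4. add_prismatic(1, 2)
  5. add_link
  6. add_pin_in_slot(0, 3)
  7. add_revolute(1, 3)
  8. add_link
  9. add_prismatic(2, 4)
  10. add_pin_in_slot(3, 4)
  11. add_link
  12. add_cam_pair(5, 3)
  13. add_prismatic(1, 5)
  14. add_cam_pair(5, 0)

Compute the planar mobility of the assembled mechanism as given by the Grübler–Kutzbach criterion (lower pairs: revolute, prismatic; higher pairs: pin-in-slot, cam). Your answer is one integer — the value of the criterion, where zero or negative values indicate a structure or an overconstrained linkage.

M = 2

[1;0;0] (link 0 is ground)
L+ [2;0;0]
PS(0,1)∈J2 [2;0;1]
L+ [3;0;1]
P(1,2)∈J1 [3;1;1]
L+ [4;1;1]
PS(0,3)∈J2 [4;1;2]
R(1,3)∈J1 [4;2;2]
L+ [5;2;2]
P(2,4)∈J1 [5;3;2]
PS(3,4)∈J2 [5;3;3]
L+ [6;3;3]
C(5,3)∈J2 [6;3;4]
P(1,5)∈J1 [6;4;4]
C(5,0)∈J2 [6;4;5]
mobility = 15 − 8 − 5 = 2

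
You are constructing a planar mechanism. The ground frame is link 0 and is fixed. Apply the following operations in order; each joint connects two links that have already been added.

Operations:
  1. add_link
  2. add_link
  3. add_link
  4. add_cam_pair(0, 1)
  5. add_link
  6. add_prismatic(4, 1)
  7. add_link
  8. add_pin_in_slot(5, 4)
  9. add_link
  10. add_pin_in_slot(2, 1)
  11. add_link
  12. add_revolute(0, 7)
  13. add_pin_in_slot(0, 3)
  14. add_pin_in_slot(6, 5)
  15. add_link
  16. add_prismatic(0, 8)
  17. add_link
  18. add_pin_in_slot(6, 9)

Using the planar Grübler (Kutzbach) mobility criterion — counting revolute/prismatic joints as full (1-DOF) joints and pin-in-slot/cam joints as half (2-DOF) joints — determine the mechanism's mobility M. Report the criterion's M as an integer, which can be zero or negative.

(L,J1,J2)=(1,0,0); link0 fixed
link1: (2,0,0)
link2: (3,0,0)
link3: (4,0,0)
C 0-1 [J2]: (4,0,1)
link4: (5,0,1)
P 4-1 [J1]: (5,1,1)
link5: (6,1,1)
PS 5-4 [J2]: (6,1,2)
link6: (7,1,2)
PS 2-1 [J2]: (7,1,3)
link7: (8,1,3)
R 0-7 [J1]: (8,2,3)
PS 0-3 [J2]: (8,2,4)
PS 6-5 [J2]: (8,2,5)
link8: (9,2,5)
P 0-8 [J1]: (9,3,5)
link9: (10,3,5)
PS 6-9 [J2]: (10,3,6)
Grübler: 3·9 − 2·3 − 6 = 15

M = 15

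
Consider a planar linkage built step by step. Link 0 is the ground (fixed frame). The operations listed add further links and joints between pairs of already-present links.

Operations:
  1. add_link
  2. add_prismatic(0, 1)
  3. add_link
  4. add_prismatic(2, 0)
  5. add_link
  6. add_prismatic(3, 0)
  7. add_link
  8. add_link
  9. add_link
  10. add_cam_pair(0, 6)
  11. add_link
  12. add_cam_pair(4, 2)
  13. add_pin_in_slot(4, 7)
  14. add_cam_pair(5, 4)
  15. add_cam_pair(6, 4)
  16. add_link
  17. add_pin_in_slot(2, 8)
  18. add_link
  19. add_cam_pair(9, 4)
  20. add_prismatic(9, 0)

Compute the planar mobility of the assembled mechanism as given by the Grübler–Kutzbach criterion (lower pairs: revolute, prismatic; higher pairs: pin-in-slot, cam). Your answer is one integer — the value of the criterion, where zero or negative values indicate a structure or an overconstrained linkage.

M = 12

[1;0;0] (link 0 is ground)
L+ [2;0;0]
P(0,1)∈J1 [2;1;0]
L+ [3;1;0]
P(2,0)∈J1 [3;2;0]
L+ [4;2;0]
P(3,0)∈J1 [4;3;0]
L+ [5;3;0]
L+ [6;3;0]
L+ [7;3;0]
C(0,6)∈J2 [7;3;1]
L+ [8;3;1]
C(4,2)∈J2 [8;3;2]
PS(4,7)∈J2 [8;3;3]
C(5,4)∈J2 [8;3;4]
C(6,4)∈J2 [8;3;5]
L+ [9;3;5]
PS(2,8)∈J2 [9;3;6]
L+ [10;3;6]
C(9,4)∈J2 [10;3;7]
P(9,0)∈J1 [10;4;7]
mobility = 27 − 8 − 7 = 12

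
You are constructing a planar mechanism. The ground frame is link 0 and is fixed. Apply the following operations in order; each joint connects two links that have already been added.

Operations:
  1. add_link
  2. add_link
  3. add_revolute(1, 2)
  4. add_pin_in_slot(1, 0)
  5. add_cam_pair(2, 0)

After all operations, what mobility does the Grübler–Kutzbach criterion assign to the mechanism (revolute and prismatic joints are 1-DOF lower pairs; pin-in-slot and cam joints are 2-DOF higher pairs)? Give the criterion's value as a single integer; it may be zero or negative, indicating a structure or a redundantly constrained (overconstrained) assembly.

M = 2

link 0 = ground. State L|J1|J2 = 1|0|0
+link1  2|0|0
+link2  3|0|0
R(1,2) f=1→J1  3|1|0
PS(1,0) f=2→J2  3|1|1
C(2,0) f=2→J2  3|1|2
M = 3(3−1)−2·1−2 = 6−2−2 = 2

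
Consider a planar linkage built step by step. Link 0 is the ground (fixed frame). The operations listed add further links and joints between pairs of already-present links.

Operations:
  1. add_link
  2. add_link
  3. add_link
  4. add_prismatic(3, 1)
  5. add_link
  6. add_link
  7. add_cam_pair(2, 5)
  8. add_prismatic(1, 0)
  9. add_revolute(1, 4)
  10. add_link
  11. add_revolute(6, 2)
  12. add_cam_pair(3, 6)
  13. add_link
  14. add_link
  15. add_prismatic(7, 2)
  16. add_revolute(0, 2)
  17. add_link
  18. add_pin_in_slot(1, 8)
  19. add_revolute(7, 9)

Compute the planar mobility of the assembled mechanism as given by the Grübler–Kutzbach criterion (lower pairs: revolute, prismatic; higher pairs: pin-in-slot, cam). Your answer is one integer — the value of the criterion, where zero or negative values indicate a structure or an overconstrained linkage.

[1;0;0] (link 0 is ground)
L+ [2;0;0]
L+ [3;0;0]
L+ [4;0;0]
P(3,1)∈J1 [4;1;0]
L+ [5;1;0]
L+ [6;1;0]
C(2,5)∈J2 [6;1;1]
P(1,0)∈J1 [6;2;1]
R(1,4)∈J1 [6;3;1]
L+ [7;3;1]
R(6,2)∈J1 [7;4;1]
C(3,6)∈J2 [7;4;2]
L+ [8;4;2]
L+ [9;4;2]
P(7,2)∈J1 [9;5;2]
R(0,2)∈J1 [9;6;2]
L+ [10;6;2]
PS(1,8)∈J2 [10;6;3]
R(7,9)∈J1 [10;7;3]
mobility = 27 − 14 − 3 = 10

M = 10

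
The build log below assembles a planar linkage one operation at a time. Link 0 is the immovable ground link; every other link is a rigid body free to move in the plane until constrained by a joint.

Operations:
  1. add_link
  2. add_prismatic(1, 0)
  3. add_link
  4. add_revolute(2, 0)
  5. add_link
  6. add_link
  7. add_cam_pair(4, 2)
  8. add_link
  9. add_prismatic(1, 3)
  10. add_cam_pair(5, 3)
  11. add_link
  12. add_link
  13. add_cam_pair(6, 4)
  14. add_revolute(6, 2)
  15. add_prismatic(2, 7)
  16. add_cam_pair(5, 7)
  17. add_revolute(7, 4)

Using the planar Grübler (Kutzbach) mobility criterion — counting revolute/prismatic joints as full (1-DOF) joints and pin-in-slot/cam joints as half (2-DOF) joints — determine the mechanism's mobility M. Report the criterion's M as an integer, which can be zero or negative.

M = 5

ground; <1,0,0>
#1 <2,0,0>
P:1↔0 J1 <2,1,0>
#2 <3,1,0>
R:2↔0 J1 <3,2,0>
#3 <4,2,0>
#4 <5,2,0>
C:4↔2 J2 <5,2,1>
#5 <6,2,1>
P:1↔3 J1 <6,3,1>
C:5↔3 J2 <6,3,2>
#6 <7,3,2>
#7 <8,3,2>
C:6↔4 J2 <8,3,3>
R:6↔2 J1 <8,4,3>
P:2↔7 J1 <8,5,3>
C:5↔7 J2 <8,5,4>
R:7↔4 J1 <8,6,4>
3×7 − 2×6 − 1×4 = 5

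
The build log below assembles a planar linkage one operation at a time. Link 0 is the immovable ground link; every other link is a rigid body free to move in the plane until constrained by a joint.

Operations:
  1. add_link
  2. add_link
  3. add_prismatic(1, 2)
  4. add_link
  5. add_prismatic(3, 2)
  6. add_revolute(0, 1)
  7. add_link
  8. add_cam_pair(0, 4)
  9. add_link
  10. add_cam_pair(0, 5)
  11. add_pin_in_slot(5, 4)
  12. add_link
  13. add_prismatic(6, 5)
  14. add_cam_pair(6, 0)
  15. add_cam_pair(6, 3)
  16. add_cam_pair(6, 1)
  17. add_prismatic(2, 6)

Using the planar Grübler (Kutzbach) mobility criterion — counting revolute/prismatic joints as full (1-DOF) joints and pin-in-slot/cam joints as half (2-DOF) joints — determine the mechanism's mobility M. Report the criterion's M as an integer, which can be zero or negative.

link 0 = ground. State L|J1|J2 = 1|0|0
+link1  2|0|0
+link2  3|0|0
P(1,2) f=1→J1  3|1|0
+link3  4|1|0
P(3,2) f=1→J1  4|2|0
R(0,1) f=1→J1  4|3|0
+link4  5|3|0
C(0,4) f=2→J2  5|3|1
+link5  6|3|1
C(0,5) f=2→J2  6|3|2
PS(5,4) f=2→J2  6|3|3
+link6  7|3|3
P(6,5) f=1→J1  7|4|3
C(6,0) f=2→J2  7|4|4
C(6,3) f=2→J2  7|4|5
C(6,1) f=2→J2  7|4|6
P(2,6) f=1→J1  7|5|6
M = 3(7−1)−2·5−6 = 18−10−6 = 2

M = 2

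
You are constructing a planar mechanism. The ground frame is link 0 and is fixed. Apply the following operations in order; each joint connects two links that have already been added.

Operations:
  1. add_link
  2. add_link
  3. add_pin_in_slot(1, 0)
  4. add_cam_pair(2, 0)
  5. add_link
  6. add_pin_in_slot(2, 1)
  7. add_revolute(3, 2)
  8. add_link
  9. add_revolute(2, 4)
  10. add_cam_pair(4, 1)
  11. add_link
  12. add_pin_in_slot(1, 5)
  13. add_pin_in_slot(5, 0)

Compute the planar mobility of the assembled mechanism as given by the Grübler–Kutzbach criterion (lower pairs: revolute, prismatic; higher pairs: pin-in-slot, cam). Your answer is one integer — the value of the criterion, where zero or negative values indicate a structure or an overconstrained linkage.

L=1 J1=0 J2=0
add link → L=2 J1=0 J2=0
add link → L=3 J1=0 J2=0
PS@1,0 dof=2 J2 → L=3 J1=0 J2=1
C@2,0 dof=2 J2 → L=3 J1=0 J2=2
add link → L=4 J1=0 J2=2
PS@2,1 dof=2 J2 → L=4 J1=0 J2=3
R@3,2 dof=1 J1 → L=4 J1=1 J2=3
add link → L=5 J1=1 J2=3
R@2,4 dof=1 J1 → L=5 J1=2 J2=3
C@4,1 dof=2 J2 → L=5 J1=2 J2=4
add link → L=6 J1=2 J2=4
PS@1,5 dof=2 J2 → L=6 J1=2 J2=5
PS@5,0 dof=2 J2 → L=6 J1=2 J2=6
M=3(L−1)−2J1−J2=3·5−2·2−6=5

M = 5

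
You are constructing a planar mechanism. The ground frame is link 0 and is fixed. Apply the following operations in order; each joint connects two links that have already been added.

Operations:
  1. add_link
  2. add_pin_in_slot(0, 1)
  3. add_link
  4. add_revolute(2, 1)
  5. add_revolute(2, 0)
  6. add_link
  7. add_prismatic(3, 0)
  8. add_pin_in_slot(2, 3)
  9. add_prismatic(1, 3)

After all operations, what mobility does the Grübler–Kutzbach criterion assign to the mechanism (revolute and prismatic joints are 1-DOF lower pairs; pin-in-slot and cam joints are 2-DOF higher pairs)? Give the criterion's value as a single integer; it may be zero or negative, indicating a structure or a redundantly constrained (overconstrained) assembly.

M = -1

ground; <1,0,0>
#1 <2,0,0>
PS:0↔1 J2 <2,0,1>
#2 <3,0,1>
R:2↔1 J1 <3,1,1>
R:2↔0 J1 <3,2,1>
#3 <4,2,1>
P:3↔0 J1 <4,3,1>
PS:2↔3 J2 <4,3,2>
P:1↔3 J1 <4,4,2>
3×3 − 2×4 − 1×2 = -1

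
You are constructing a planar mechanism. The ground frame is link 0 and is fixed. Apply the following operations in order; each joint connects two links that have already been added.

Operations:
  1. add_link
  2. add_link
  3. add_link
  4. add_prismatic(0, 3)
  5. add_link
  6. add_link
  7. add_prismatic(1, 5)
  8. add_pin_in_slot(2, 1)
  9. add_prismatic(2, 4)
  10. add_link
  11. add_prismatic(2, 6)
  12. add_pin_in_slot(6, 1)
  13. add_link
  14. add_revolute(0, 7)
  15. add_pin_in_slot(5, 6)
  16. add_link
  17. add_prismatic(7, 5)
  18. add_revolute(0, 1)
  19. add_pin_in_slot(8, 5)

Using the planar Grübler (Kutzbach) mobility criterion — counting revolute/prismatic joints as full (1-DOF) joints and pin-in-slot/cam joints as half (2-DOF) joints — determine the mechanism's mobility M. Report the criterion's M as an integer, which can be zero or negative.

[1;0;0] (link 0 is ground)
L+ [2;0;0]
L+ [3;0;0]
L+ [4;0;0]
P(0,3)∈J1 [4;1;0]
L+ [5;1;0]
L+ [6;1;0]
P(1,5)∈J1 [6;2;0]
PS(2,1)∈J2 [6;2;1]
P(2,4)∈J1 [6;3;1]
L+ [7;3;1]
P(2,6)∈J1 [7;4;1]
PS(6,1)∈J2 [7;4;2]
L+ [8;4;2]
R(0,7)∈J1 [8;5;2]
PS(5,6)∈J2 [8;5;3]
L+ [9;5;3]
P(7,5)∈J1 [9;6;3]
R(0,1)∈J1 [9;7;3]
PS(8,5)∈J2 [9;7;4]
mobility = 24 − 14 − 4 = 6

M = 6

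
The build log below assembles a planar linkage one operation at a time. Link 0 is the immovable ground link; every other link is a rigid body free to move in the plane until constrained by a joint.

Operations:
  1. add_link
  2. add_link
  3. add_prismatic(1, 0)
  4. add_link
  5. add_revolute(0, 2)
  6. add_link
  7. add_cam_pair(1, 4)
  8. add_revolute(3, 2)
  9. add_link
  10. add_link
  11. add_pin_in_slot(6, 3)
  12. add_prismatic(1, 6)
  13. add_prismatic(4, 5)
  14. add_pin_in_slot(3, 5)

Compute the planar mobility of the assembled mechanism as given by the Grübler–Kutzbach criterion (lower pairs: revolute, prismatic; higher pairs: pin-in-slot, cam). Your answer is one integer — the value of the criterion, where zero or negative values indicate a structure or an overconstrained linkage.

M = 5

L=1 J1=0 J2=0
add link → L=2 J1=0 J2=0
add link → L=3 J1=0 J2=0
P@1,0 dof=1 J1 → L=3 J1=1 J2=0
add link → L=4 J1=1 J2=0
R@0,2 dof=1 J1 → L=4 J1=2 J2=0
add link → L=5 J1=2 J2=0
C@1,4 dof=2 J2 → L=5 J1=2 J2=1
R@3,2 dof=1 J1 → L=5 J1=3 J2=1
add link → L=6 J1=3 J2=1
add link → L=7 J1=3 J2=1
PS@6,3 dof=2 J2 → L=7 J1=3 J2=2
P@1,6 dof=1 J1 → L=7 J1=4 J2=2
P@4,5 dof=1 J1 → L=7 J1=5 J2=2
PS@3,5 dof=2 J2 → L=7 J1=5 J2=3
M=3(L−1)−2J1−J2=3·6−2·5−3=5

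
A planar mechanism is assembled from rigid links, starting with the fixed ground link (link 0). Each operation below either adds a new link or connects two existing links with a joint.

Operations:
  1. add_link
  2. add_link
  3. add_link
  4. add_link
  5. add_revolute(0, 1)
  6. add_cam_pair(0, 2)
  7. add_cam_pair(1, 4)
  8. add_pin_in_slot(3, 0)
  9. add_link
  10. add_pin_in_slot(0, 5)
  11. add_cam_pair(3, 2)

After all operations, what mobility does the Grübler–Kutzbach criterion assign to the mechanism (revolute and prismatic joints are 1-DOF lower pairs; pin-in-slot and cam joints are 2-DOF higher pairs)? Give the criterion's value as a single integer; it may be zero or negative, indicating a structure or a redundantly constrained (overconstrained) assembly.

(L,J1,J2)=(1,0,0); link0 fixed
link1: (2,0,0)
link2: (3,0,0)
link3: (4,0,0)
link4: (5,0,0)
R 0-1 [J1]: (5,1,0)
C 0-2 [J2]: (5,1,1)
C 1-4 [J2]: (5,1,2)
PS 3-0 [J2]: (5,1,3)
link5: (6,1,3)
PS 0-5 [J2]: (6,1,4)
C 3-2 [J2]: (6,1,5)
Grübler: 3·5 − 2·1 − 5 = 8

M = 8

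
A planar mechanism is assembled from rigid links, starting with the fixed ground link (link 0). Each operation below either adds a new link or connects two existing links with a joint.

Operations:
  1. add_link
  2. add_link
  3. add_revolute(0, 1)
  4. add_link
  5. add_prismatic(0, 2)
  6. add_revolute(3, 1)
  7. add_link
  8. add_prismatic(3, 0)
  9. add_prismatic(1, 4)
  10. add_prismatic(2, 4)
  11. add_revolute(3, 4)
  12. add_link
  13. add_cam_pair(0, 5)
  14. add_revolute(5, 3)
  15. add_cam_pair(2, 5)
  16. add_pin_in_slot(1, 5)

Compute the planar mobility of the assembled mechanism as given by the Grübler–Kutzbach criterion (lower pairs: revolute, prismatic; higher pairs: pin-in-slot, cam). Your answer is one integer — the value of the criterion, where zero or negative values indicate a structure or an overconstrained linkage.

(L,J1,J2)=(1,0,0); link0 fixed
link1: (2,0,0)
link2: (3,0,0)
R 0-1 [J1]: (3,1,0)
link3: (4,1,0)
P 0-2 [J1]: (4,2,0)
R 3-1 [J1]: (4,3,0)
link4: (5,3,0)
P 3-0 [J1]: (5,4,0)
P 1-4 [J1]: (5,5,0)
P 2-4 [J1]: (5,6,0)
R 3-4 [J1]: (5,7,0)
link5: (6,7,0)
C 0-5 [J2]: (6,7,1)
R 5-3 [J1]: (6,8,1)
C 2-5 [J2]: (6,8,2)
PS 1-5 [J2]: (6,8,3)
Grübler: 3·5 − 2·8 − 3 = -4

M = -4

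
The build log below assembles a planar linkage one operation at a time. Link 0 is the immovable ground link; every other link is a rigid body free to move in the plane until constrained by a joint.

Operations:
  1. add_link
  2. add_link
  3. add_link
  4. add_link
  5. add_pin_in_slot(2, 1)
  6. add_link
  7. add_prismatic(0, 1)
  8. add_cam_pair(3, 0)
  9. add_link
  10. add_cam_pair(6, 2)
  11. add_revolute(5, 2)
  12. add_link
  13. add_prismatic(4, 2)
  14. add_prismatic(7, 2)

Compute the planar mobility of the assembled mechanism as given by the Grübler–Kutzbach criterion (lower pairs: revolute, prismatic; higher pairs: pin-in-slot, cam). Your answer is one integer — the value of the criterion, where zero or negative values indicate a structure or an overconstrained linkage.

L=1 J1=0 J2=0
add link → L=2 J1=0 J2=0
add link → L=3 J1=0 J2=0
add link → L=4 J1=0 J2=0
add link → L=5 J1=0 J2=0
PS@2,1 dof=2 J2 → L=5 J1=0 J2=1
add link → L=6 J1=0 J2=1
P@0,1 dof=1 J1 → L=6 J1=1 J2=1
C@3,0 dof=2 J2 → L=6 J1=1 J2=2
add link → L=7 J1=1 J2=2
C@6,2 dof=2 J2 → L=7 J1=1 J2=3
R@5,2 dof=1 J1 → L=7 J1=2 J2=3
add link → L=8 J1=2 J2=3
P@4,2 dof=1 J1 → L=8 J1=3 J2=3
P@7,2 dof=1 J1 → L=8 J1=4 J2=3
M=3(L−1)−2J1−J2=3·7−2·4−3=10

M = 10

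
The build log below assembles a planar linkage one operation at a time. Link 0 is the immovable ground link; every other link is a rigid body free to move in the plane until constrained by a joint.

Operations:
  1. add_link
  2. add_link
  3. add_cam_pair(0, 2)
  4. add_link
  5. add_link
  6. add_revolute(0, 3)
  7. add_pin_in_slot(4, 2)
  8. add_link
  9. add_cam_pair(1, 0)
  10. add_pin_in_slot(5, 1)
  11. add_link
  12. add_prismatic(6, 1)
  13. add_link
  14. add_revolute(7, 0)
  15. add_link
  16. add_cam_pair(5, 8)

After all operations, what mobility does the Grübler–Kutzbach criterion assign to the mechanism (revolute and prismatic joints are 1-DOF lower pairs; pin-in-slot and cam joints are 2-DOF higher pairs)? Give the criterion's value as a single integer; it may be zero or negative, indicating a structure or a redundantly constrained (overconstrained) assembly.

[1;0;0] (link 0 is ground)
L+ [2;0;0]
L+ [3;0;0]
C(0,2)∈J2 [3;0;1]
L+ [4;0;1]
L+ [5;0;1]
R(0,3)∈J1 [5;1;1]
PS(4,2)∈J2 [5;1;2]
L+ [6;1;2]
C(1,0)∈J2 [6;1;3]
PS(5,1)∈J2 [6;1;4]
L+ [7;1;4]
P(6,1)∈J1 [7;2;4]
L+ [8;2;4]
R(7,0)∈J1 [8;3;4]
L+ [9;3;4]
C(5,8)∈J2 [9;3;5]
mobility = 24 − 6 − 5 = 13

M = 13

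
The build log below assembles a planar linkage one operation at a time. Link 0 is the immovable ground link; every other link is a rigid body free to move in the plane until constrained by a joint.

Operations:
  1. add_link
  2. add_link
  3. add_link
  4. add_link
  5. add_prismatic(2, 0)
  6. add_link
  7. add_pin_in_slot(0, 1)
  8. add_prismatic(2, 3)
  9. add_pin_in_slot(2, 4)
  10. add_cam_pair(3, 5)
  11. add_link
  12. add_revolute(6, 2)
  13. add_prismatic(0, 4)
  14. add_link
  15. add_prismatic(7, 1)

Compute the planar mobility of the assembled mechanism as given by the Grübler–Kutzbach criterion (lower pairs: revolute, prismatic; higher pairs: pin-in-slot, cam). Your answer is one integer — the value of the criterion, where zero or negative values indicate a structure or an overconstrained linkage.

M = 8

link 0 = ground. State L|J1|J2 = 1|0|0
+link1  2|0|0
+link2  3|0|0
+link3  4|0|0
+link4  5|0|0
P(2,0) f=1→J1  5|1|0
+link5  6|1|0
PS(0,1) f=2→J2  6|1|1
P(2,3) f=1→J1  6|2|1
PS(2,4) f=2→J2  6|2|2
C(3,5) f=2→J2  6|2|3
+link6  7|2|3
R(6,2) f=1→J1  7|3|3
P(0,4) f=1→J1  7|4|3
+link7  8|4|3
P(7,1) f=1→J1  8|5|3
M = 3(8−1)−2·5−3 = 21−10−3 = 8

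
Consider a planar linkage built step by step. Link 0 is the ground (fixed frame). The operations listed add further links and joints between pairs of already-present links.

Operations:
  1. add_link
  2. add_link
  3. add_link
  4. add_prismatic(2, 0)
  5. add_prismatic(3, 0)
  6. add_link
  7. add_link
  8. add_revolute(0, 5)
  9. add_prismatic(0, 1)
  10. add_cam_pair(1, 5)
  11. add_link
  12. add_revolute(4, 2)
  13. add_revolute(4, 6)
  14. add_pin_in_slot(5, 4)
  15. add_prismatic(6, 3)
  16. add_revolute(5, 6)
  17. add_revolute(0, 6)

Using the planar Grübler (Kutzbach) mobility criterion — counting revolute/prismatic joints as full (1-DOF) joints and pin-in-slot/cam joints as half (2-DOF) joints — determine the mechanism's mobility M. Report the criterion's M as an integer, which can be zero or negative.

ground; <1,0,0>
#1 <2,0,0>
#2 <3,0,0>
#3 <4,0,0>
P:2↔0 J1 <4,1,0>
P:3↔0 J1 <4,2,0>
#4 <5,2,0>
#5 <6,2,0>
R:0↔5 J1 <6,3,0>
P:0↔1 J1 <6,4,0>
C:1↔5 J2 <6,4,1>
#6 <7,4,1>
R:4↔2 J1 <7,5,1>
R:4↔6 J1 <7,6,1>
PS:5↔4 J2 <7,6,2>
P:6↔3 J1 <7,7,2>
R:5↔6 J1 <7,8,2>
R:0↔6 J1 <7,9,2>
3×6 − 2×9 − 1×2 = -2

M = -2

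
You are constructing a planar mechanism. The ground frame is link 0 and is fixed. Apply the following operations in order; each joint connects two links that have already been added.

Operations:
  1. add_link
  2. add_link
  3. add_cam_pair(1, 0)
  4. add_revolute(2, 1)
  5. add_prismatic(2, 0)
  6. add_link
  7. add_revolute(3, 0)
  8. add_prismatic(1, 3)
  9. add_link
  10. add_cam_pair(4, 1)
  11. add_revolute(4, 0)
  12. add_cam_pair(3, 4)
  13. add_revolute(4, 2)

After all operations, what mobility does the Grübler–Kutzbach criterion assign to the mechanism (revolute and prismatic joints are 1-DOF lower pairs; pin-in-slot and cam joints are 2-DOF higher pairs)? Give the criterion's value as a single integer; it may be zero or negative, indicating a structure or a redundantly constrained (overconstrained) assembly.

L=1 J1=0 J2=0
add link → L=2 J1=0 J2=0
add link → L=3 J1=0 J2=0
C@1,0 dof=2 J2 → L=3 J1=0 J2=1
R@2,1 dof=1 J1 → L=3 J1=1 J2=1
P@2,0 dof=1 J1 → L=3 J1=2 J2=1
add link → L=4 J1=2 J2=1
R@3,0 dof=1 J1 → L=4 J1=3 J2=1
P@1,3 dof=1 J1 → L=4 J1=4 J2=1
add link → L=5 J1=4 J2=1
C@4,1 dof=2 J2 → L=5 J1=4 J2=2
R@4,0 dof=1 J1 → L=5 J1=5 J2=2
C@3,4 dof=2 J2 → L=5 J1=5 J2=3
R@4,2 dof=1 J1 → L=5 J1=6 J2=3
M=3(L−1)−2J1−J2=3·4−2·6−3=-3

M = -3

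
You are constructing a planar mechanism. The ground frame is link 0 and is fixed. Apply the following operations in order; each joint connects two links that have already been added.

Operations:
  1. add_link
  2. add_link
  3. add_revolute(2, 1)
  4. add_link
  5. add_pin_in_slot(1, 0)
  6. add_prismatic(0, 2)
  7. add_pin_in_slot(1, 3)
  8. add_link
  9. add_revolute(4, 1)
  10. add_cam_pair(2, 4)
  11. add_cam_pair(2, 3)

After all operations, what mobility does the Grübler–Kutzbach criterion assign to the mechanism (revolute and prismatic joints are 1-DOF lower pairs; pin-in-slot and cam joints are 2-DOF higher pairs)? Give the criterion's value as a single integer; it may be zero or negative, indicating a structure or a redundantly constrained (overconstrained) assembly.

link 0 = ground. State L|J1|J2 = 1|0|0
+link1  2|0|0
+link2  3|0|0
R(2,1) f=1→J1  3|1|0
+link3  4|1|0
PS(1,0) f=2→J2  4|1|1
P(0,2) f=1→J1  4|2|1
PS(1,3) f=2→J2  4|2|2
+link4  5|2|2
R(4,1) f=1→J1  5|3|2
C(2,4) f=2→J2  5|3|3
C(2,3) f=2→J2  5|3|4
M = 3(5−1)−2·3−4 = 12−6−4 = 2

M = 2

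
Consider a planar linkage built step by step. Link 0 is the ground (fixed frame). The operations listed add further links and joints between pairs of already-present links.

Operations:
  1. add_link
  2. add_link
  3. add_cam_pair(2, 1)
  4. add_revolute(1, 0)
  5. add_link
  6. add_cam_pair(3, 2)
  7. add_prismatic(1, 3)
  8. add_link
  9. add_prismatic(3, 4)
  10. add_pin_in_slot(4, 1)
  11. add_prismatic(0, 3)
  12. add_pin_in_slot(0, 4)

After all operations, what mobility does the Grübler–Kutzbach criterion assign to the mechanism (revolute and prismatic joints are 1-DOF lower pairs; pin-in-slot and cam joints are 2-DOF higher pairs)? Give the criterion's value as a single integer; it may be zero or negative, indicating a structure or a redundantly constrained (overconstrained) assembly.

M = 0

(L,J1,J2)=(1,0,0); link0 fixed
link1: (2,0,0)
link2: (3,0,0)
C 2-1 [J2]: (3,0,1)
R 1-0 [J1]: (3,1,1)
link3: (4,1,1)
C 3-2 [J2]: (4,1,2)
P 1-3 [J1]: (4,2,2)
link4: (5,2,2)
P 3-4 [J1]: (5,3,2)
PS 4-1 [J2]: (5,3,3)
P 0-3 [J1]: (5,4,3)
PS 0-4 [J2]: (5,4,4)
Grübler: 3·4 − 2·4 − 4 = 0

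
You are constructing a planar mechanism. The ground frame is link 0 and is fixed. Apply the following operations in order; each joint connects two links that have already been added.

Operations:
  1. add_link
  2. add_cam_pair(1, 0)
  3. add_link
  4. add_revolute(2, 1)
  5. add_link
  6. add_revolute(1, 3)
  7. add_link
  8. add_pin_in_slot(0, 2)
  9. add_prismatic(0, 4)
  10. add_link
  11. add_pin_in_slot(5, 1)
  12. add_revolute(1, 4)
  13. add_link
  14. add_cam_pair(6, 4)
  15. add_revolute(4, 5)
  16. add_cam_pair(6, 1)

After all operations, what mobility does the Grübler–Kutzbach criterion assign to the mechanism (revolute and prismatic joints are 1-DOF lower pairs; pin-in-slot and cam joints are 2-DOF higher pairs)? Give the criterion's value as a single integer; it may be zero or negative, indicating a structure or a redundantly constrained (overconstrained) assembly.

link 0 = ground. State L|J1|J2 = 1|0|0
+link1  2|0|0
C(1,0) f=2→J2  2|0|1
+link2  3|0|1
R(2,1) f=1→J1  3|1|1
+link3  4|1|1
R(1,3) f=1→J1  4|2|1
+link4  5|2|1
PS(0,2) f=2→J2  5|2|2
P(0,4) f=1→J1  5|3|2
+link5  6|3|2
PS(5,1) f=2→J2  6|3|3
R(1,4) f=1→J1  6|4|3
+link6  7|4|3
C(6,4) f=2→J2  7|4|4
R(4,5) f=1→J1  7|5|4
C(6,1) f=2→J2  7|5|5
M = 3(7−1)−2·5−5 = 18−10−5 = 3

M = 3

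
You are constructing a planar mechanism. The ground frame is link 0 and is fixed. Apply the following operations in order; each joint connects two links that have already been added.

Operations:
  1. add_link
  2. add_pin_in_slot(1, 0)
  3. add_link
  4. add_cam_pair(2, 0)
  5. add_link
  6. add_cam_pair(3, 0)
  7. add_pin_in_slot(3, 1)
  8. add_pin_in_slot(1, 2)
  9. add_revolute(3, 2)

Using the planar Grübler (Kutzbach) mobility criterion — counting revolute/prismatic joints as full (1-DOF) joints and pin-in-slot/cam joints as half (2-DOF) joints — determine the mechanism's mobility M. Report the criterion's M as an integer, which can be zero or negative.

M = 2

[1;0;0] (link 0 is ground)
L+ [2;0;0]
PS(1,0)∈J2 [2;0;1]
L+ [3;0;1]
C(2,0)∈J2 [3;0;2]
L+ [4;0;2]
C(3,0)∈J2 [4;0;3]
PS(3,1)∈J2 [4;0;4]
PS(1,2)∈J2 [4;0;5]
R(3,2)∈J1 [4;1;5]
mobility = 9 − 2 − 5 = 2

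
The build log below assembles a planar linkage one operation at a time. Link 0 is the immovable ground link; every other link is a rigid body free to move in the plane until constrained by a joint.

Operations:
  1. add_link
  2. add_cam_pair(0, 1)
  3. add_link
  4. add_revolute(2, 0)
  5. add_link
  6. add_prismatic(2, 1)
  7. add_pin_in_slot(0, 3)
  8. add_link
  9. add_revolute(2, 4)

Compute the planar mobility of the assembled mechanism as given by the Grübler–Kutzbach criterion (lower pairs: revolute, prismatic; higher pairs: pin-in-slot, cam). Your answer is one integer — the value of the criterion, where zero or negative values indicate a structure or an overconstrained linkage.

M = 4

L=1 J1=0 J2=0
add link → L=2 J1=0 J2=0
C@0,1 dof=2 J2 → L=2 J1=0 J2=1
add link → L=3 J1=0 J2=1
R@2,0 dof=1 J1 → L=3 J1=1 J2=1
add link → L=4 J1=1 J2=1
P@2,1 dof=1 J1 → L=4 J1=2 J2=1
PS@0,3 dof=2 J2 → L=4 J1=2 J2=2
add link → L=5 J1=2 J2=2
R@2,4 dof=1 J1 → L=5 J1=3 J2=2
M=3(L−1)−2J1−J2=3·4−2·3−2=4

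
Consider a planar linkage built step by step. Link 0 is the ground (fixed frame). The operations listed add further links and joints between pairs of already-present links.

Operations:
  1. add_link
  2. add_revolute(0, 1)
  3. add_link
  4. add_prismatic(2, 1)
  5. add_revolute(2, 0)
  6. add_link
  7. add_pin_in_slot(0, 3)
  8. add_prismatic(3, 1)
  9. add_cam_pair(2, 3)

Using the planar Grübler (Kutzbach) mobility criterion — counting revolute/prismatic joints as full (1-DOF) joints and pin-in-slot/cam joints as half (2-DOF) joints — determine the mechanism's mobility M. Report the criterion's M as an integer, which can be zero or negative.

ground; <1,0,0>
#1 <2,0,0>
R:0↔1 J1 <2,1,0>
#2 <3,1,0>
P:2↔1 J1 <3,2,0>
R:2↔0 J1 <3,3,0>
#3 <4,3,0>
PS:0↔3 J2 <4,3,1>
P:3↔1 J1 <4,4,1>
C:2↔3 J2 <4,4,2>
3×3 − 2×4 − 1×2 = -1

M = -1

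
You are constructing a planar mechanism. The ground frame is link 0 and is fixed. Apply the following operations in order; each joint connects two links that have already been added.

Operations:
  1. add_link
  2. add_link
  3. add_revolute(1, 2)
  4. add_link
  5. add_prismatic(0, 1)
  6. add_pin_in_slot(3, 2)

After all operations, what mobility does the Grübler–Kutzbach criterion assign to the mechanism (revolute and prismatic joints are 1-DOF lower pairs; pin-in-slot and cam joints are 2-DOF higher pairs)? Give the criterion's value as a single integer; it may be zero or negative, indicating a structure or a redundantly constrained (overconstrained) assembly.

M = 4

link 0 = ground. State L|J1|J2 = 1|0|0
+link1  2|0|0
+link2  3|0|0
R(1,2) f=1→J1  3|1|0
+link3  4|1|0
P(0,1) f=1→J1  4|2|0
PS(3,2) f=2→J2  4|2|1
M = 3(4−1)−2·2−1 = 9−4−1 = 4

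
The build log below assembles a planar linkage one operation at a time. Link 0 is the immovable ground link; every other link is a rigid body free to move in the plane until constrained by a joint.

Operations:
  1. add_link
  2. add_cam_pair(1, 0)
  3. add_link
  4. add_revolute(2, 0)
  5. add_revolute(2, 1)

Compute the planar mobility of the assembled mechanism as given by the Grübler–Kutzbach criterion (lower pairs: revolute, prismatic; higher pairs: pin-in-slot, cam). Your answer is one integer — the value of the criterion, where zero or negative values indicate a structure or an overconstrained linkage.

ground; <1,0,0>
#1 <2,0,0>
C:1↔0 J2 <2,0,1>
#2 <3,0,1>
R:2↔0 J1 <3,1,1>
R:2↔1 J1 <3,2,1>
3×2 − 2×2 − 1×1 = 1

M = 1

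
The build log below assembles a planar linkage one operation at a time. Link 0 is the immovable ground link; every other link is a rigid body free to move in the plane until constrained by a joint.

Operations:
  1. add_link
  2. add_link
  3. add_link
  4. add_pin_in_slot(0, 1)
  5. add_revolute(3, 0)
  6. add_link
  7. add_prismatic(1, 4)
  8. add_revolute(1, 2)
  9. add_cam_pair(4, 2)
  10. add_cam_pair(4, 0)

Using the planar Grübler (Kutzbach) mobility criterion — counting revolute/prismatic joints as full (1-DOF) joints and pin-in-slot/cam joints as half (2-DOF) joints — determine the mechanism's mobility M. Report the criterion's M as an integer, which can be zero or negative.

M = 3

L=1 J1=0 J2=0
add link → L=2 J1=0 J2=0
add link → L=3 J1=0 J2=0
add link → L=4 J1=0 J2=0
PS@0,1 dof=2 J2 → L=4 J1=0 J2=1
R@3,0 dof=1 J1 → L=4 J1=1 J2=1
add link → L=5 J1=1 J2=1
P@1,4 dof=1 J1 → L=5 J1=2 J2=1
R@1,2 dof=1 J1 → L=5 J1=3 J2=1
C@4,2 dof=2 J2 → L=5 J1=3 J2=2
C@4,0 dof=2 J2 → L=5 J1=3 J2=3
M=3(L−1)−2J1−J2=3·4−2·3−3=3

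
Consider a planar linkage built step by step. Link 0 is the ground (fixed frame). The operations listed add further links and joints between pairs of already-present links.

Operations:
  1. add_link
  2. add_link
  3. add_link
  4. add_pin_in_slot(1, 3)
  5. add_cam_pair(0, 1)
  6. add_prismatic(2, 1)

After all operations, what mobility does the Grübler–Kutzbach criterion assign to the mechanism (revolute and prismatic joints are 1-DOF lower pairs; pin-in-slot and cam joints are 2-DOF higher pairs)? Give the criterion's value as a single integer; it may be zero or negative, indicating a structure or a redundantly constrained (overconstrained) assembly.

link 0 = ground. State L|J1|J2 = 1|0|0
+link1  2|0|0
+link2  3|0|0
+link3  4|0|0
PS(1,3) f=2→J2  4|0|1
C(0,1) f=2→J2  4|0|2
P(2,1) f=1→J1  4|1|2
M = 3(4−1)−2·1−2 = 9−2−2 = 5

M = 5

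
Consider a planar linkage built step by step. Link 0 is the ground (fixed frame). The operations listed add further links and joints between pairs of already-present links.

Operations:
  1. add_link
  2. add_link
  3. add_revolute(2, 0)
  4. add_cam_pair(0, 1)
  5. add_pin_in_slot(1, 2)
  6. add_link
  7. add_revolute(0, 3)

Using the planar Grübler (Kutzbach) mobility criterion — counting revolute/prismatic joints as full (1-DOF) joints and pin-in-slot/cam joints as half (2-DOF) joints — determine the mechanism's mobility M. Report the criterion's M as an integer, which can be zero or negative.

M = 3

link 0 = ground. State L|J1|J2 = 1|0|0
+link1  2|0|0
+link2  3|0|0
R(2,0) f=1→J1  3|1|0
C(0,1) f=2→J2  3|1|1
PS(1,2) f=2→J2  3|1|2
+link3  4|1|2
R(0,3) f=1→J1  4|2|2
M = 3(4−1)−2·2−2 = 9−4−2 = 3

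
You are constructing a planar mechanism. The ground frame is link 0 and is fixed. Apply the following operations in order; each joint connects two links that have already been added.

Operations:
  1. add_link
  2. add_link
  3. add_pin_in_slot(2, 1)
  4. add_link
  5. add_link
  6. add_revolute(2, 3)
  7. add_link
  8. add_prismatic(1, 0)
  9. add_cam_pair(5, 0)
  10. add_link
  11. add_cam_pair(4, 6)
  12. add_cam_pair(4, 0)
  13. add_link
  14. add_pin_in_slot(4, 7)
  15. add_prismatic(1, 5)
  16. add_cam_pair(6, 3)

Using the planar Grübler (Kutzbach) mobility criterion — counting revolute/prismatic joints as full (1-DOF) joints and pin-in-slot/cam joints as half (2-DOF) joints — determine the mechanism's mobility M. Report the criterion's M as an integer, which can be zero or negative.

M = 9

[1;0;0] (link 0 is ground)
L+ [2;0;0]
L+ [3;0;0]
PS(2,1)∈J2 [3;0;1]
L+ [4;0;1]
L+ [5;0;1]
R(2,3)∈J1 [5;1;1]
L+ [6;1;1]
P(1,0)∈J1 [6;2;1]
C(5,0)∈J2 [6;2;2]
L+ [7;2;2]
C(4,6)∈J2 [7;2;3]
C(4,0)∈J2 [7;2;4]
L+ [8;2;4]
PS(4,7)∈J2 [8;2;5]
P(1,5)∈J1 [8;3;5]
C(6,3)∈J2 [8;3;6]
mobility = 21 − 6 − 6 = 9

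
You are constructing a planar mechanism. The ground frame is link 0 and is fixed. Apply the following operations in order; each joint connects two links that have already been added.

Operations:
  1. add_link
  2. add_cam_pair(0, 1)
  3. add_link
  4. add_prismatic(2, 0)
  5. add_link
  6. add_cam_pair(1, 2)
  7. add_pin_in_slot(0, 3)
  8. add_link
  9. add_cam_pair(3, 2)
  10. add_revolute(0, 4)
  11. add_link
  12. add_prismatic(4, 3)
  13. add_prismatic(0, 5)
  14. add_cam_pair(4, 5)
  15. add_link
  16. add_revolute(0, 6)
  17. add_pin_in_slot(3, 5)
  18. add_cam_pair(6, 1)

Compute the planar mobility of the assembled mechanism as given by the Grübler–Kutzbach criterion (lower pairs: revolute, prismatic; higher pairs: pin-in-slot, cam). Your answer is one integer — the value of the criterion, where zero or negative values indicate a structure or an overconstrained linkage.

M = 1

(L,J1,J2)=(1,0,0); link0 fixed
link1: (2,0,0)
C 0-1 [J2]: (2,0,1)
link2: (3,0,1)
P 2-0 [J1]: (3,1,1)
link3: (4,1,1)
C 1-2 [J2]: (4,1,2)
PS 0-3 [J2]: (4,1,3)
link4: (5,1,3)
C 3-2 [J2]: (5,1,4)
R 0-4 [J1]: (5,2,4)
link5: (6,2,4)
P 4-3 [J1]: (6,3,4)
P 0-5 [J1]: (6,4,4)
C 4-5 [J2]: (6,4,5)
link6: (7,4,5)
R 0-6 [J1]: (7,5,5)
PS 3-5 [J2]: (7,5,6)
C 6-1 [J2]: (7,5,7)
Grübler: 3·6 − 2·5 − 7 = 1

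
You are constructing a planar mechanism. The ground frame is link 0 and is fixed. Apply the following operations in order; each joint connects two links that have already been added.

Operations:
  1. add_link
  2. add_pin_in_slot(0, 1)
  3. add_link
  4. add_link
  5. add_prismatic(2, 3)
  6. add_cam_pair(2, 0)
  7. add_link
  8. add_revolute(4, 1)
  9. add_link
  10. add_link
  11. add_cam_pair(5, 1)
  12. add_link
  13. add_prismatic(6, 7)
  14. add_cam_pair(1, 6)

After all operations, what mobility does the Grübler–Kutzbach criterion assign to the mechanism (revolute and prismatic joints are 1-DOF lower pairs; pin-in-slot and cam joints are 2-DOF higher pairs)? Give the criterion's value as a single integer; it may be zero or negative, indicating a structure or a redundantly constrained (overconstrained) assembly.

M = 11

ground; <1,0,0>
#1 <2,0,0>
PS:0↔1 J2 <2,0,1>
#2 <3,0,1>
#3 <4,0,1>
P:2↔3 J1 <4,1,1>
C:2↔0 J2 <4,1,2>
#4 <5,1,2>
R:4↔1 J1 <5,2,2>
#5 <6,2,2>
#6 <7,2,2>
C:5↔1 J2 <7,2,3>
#7 <8,2,3>
P:6↔7 J1 <8,3,3>
C:1↔6 J2 <8,3,4>
3×7 − 2×3 − 1×4 = 11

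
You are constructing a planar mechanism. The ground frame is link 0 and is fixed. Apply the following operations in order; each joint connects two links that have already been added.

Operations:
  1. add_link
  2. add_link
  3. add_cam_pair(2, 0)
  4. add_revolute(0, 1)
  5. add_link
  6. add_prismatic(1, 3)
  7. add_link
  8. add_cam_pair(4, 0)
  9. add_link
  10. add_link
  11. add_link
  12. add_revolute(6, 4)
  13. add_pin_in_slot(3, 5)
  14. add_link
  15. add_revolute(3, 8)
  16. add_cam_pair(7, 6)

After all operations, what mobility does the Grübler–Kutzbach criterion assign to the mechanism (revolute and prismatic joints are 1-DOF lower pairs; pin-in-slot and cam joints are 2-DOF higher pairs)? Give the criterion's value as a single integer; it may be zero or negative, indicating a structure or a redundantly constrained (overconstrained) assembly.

M = 12

L=1 J1=0 J2=0
add link → L=2 J1=0 J2=0
add link → L=3 J1=0 J2=0
C@2,0 dof=2 J2 → L=3 J1=0 J2=1
R@0,1 dof=1 J1 → L=3 J1=1 J2=1
add link → L=4 J1=1 J2=1
P@1,3 dof=1 J1 → L=4 J1=2 J2=1
add link → L=5 J1=2 J2=1
C@4,0 dof=2 J2 → L=5 J1=2 J2=2
add link → L=6 J1=2 J2=2
add link → L=7 J1=2 J2=2
add link → L=8 J1=2 J2=2
R@6,4 dof=1 J1 → L=8 J1=3 J2=2
PS@3,5 dof=2 J2 → L=8 J1=3 J2=3
add link → L=9 J1=3 J2=3
R@3,8 dof=1 J1 → L=9 J1=4 J2=3
C@7,6 dof=2 J2 → L=9 J1=4 J2=4
M=3(L−1)−2J1−J2=3·8−2·4−4=12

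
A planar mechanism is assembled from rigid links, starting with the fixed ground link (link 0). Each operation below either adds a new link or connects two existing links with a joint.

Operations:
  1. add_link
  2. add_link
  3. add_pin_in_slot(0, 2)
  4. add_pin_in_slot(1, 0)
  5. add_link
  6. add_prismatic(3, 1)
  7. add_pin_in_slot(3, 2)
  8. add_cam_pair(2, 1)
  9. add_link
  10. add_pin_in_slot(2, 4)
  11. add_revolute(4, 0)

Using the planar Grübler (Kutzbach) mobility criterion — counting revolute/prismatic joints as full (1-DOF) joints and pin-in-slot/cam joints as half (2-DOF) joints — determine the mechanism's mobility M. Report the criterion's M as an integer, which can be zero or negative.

M = 3

L=1 J1=0 J2=0
add link → L=2 J1=0 J2=0
add link → L=3 J1=0 J2=0
PS@0,2 dof=2 J2 → L=3 J1=0 J2=1
PS@1,0 dof=2 J2 → L=3 J1=0 J2=2
add link → L=4 J1=0 J2=2
P@3,1 dof=1 J1 → L=4 J1=1 J2=2
PS@3,2 dof=2 J2 → L=4 J1=1 J2=3
C@2,1 dof=2 J2 → L=4 J1=1 J2=4
add link → L=5 J1=1 J2=4
PS@2,4 dof=2 J2 → L=5 J1=1 J2=5
R@4,0 dof=1 J1 → L=5 J1=2 J2=5
M=3(L−1)−2J1−J2=3·4−2·2−5=3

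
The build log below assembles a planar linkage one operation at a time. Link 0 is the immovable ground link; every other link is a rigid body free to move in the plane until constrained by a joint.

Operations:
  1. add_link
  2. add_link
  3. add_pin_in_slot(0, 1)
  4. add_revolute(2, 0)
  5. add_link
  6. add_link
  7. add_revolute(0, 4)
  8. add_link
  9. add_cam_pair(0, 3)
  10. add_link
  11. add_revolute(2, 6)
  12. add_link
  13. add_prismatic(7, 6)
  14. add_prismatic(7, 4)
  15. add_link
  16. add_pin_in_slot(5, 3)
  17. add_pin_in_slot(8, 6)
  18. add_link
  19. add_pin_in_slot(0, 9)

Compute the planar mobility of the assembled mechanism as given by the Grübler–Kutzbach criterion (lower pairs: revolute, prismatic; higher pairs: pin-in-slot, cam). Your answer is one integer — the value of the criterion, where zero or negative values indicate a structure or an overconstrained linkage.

M = 12

link 0 = ground. State L|J1|J2 = 1|0|0
+link1  2|0|0
+link2  3|0|0
PS(0,1) f=2→J2  3|0|1
R(2,0) f=1→J1  3|1|1
+link3  4|1|1
+link4  5|1|1
R(0,4) f=1→J1  5|2|1
+link5  6|2|1
C(0,3) f=2→J2  6|2|2
+link6  7|2|2
R(2,6) f=1→J1  7|3|2
+link7  8|3|2
P(7,6) f=1→J1  8|4|2
P(7,4) f=1→J1  8|5|2
+link8  9|5|2
PS(5,3) f=2→J2  9|5|3
PS(8,6) f=2→J2  9|5|4
+link9  10|5|4
PS(0,9) f=2→J2  10|5|5
M = 3(10−1)−2·5−5 = 27−10−5 = 12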